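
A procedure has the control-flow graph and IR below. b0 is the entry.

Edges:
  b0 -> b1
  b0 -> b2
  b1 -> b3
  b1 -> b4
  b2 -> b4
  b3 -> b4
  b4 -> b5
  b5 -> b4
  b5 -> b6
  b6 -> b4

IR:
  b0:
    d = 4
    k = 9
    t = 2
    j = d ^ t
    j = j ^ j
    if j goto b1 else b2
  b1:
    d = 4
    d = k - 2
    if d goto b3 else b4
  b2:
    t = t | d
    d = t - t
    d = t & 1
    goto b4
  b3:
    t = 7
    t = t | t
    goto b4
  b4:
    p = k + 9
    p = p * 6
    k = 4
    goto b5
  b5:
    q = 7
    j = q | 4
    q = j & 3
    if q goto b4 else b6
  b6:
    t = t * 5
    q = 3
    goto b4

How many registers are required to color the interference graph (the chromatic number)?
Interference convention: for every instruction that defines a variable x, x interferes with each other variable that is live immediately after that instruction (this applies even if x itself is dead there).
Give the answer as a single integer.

def/use:
  b0 def {d,j,k,t} use ∅
  b1 def {d} use {k}
  b2 def {d,t} use {d,t}
  b3 def {t} use ∅
  b4 def {k,p} use {k}
  b5 def {j,q} use ∅
  b6 def {q,t} use {t}

Backward fixpoint:
  b0: in=∅ out={d,k,t}
  b1: in={k,t} out={k,t}
  b2: in={d,k,t} out={k,t}
  b3: in={k} out={k,t}
  b4: in={k,t} out={k,t}
  b5: in={k,t} out={k,t}
  b6: in={k,t} out={k,t}

Interference:
  d: {j,k,t}
  j: {d,k,t}
  k: {d,j,q,t}
  p: {t}
  q: {k,t}
  t: {d,j,k,p,q}

Registers:
  lower bound: {d,j,k,t} mutually conflict ⇒ χ ≥ 4
  4-colouring: r0={t}  r1={k,p}  r2={d,q}  r3={j}
  χ = 4

Answer: 4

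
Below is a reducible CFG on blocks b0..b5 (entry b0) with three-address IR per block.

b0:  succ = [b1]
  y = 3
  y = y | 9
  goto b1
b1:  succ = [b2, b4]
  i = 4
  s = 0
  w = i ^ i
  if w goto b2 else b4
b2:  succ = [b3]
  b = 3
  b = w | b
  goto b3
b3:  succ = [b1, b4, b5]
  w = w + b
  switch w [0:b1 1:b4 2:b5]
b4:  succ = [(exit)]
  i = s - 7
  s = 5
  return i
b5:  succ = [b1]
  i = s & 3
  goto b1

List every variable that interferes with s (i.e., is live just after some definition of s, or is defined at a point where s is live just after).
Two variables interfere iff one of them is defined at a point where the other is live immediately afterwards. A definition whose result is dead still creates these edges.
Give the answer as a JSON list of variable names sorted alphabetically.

Answer: ["b", "i", "w"]

Working:
Per-block:
  b0: {y} / ∅
  b1: {i,s,w} / ∅
  b2: {b} / {w}
  b3: {w} / {b,w}
  b4: {i,s} / {s}
  b5: {i} / {s}

Live sets:
  live b0: ∅→∅
  live b1: ∅→{s,w}
  live b2: {s,w}→{b,s,w}
  live b3: {b,s,w}→{s}
  live b4: {s}→∅
  live b5: {s}→∅

Interfere edges:
  b↔{s,w}
  i↔{s}
  s↔{b,i,w}
  w↔{b,s}
  y↔∅

N(s) = ["b", "i", "w"]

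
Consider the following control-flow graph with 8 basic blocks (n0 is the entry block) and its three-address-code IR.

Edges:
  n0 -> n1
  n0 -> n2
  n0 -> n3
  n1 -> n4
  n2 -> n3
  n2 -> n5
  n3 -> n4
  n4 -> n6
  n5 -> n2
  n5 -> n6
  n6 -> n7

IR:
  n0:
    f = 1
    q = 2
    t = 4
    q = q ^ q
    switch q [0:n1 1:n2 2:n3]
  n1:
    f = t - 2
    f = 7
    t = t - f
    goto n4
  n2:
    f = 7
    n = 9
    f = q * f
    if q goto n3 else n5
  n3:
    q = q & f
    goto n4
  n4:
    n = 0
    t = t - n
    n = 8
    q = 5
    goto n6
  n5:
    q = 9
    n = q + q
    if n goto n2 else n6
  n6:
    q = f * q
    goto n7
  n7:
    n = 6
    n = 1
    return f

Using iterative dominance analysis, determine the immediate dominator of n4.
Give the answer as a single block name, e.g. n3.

idom tree: n1←n0 n2←n0 n3←n0 n4←n0 n5←n2 n6←n0 n7←n6
Dom at joins:
  n2: preds {n0,n5}: {n0} ∩ {n0,n2,n5} = {n0}; idom=n0
  n3: preds {n0,n2}: {n0} ∩ {n0,n2} = {n0}; idom=n0
  n4: preds {n1,n3}: {n0,n1} ∩ {n0,n3} = {n0}; idom=n0
  n6: preds {n4,n5}: {n0,n4} ∩ {n0,n2,n5} = {n0}; idom=n0

idom(n4) = n0

Answer: n0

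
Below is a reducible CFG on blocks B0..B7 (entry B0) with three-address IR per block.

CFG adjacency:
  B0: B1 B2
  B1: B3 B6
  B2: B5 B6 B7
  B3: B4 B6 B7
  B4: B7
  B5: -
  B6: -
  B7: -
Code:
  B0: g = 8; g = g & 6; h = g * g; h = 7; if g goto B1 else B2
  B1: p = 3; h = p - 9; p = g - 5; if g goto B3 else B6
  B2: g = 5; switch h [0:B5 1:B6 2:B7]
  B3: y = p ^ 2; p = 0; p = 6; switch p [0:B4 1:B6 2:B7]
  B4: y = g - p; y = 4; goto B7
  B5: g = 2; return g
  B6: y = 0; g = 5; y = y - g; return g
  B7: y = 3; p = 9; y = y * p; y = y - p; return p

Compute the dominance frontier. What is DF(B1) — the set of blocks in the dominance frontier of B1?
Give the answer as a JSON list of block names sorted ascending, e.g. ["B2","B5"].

idom tree: B1←B0 B2←B0 B3←B1 B4←B3 B5←B2 B6←B0 B7←B0
Dom∩ at merges:
  B6: preds {B1,B2,B3}: {B0,B1} ∩ {B0,B2} ∩ {B0,B1,B3} = {B0}; idom=B0
  B7: preds {B2,B3,B4}: {B0,B2} ∩ {B0,B1,B3} ∩ {B0,B1,B3,B4} = {B0}; idom=B0

DF walk-up:
  B6←B1: walk B1 to B0
  B6←B2: walk B2 to B0
  B6←B3: walk B3→B1 to B0
  B7←B2: walk B2 to B0
  B7←B3: walk B3→B1 to B0
  B7←B4: walk B4→B3→B1 to B0
  B0 → ∅
  B1 → {B6,B7}
  B2 → {B6,B7}
  B3 → {B6,B7}
  B4 → {B7}
  B5 → ∅
  B6 → ∅
  B7 → ∅

DF(B1) = ["B6", "B7"]

Answer: ["B6", "B7"]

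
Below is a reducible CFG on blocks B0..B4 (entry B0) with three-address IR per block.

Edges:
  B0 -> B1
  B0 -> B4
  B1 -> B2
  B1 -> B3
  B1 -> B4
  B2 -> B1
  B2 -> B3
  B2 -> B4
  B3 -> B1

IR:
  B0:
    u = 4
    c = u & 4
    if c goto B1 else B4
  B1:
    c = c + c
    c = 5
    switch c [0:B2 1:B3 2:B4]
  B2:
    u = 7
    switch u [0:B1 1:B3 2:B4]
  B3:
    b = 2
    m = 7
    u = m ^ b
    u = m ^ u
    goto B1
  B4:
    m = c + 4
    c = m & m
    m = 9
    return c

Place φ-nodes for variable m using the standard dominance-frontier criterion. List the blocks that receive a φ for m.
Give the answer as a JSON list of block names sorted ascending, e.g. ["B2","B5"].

idom tree: B1←B0 B2←B1 B3←B1 B4←B0
Dom∩ at merges:
  B1: preds {B0,B2,B3}: {B0} ∩ {B0,B1,B2} ∩ {B0,B1,B3} = {B0}; idom=B0
  B3: preds {B1,B2}: {B0,B1} ∩ {B0,B1,B2} = {B0,B1}; idom=B1
  B4: preds {B0,B1,B2}: {B0} ∩ {B0,B1} ∩ {B0,B1,B2} = {B0}; idom=B0

DF derivation:
  B1←B0: walk · to B0
  B1←B2: walk B2→B1 to B0
  B1←B3: walk B3→B1 to B0
  B3←B1: walk · to B1
  B3←B2: walk B2 to B1
  B4←B0: walk · to B0
  B4←B1: walk B1 to B0
  B4←B2: walk B2→B1 to B0
  B0 → ∅
  B1 → {B1,B4}
  B2 → {B1,B3,B4}
  B3 → {B1}
  B4 → ∅

φ for m: defs {B3,B4}
  DF⁺ = {B1,B4}

Answer: ["B1", "B4"]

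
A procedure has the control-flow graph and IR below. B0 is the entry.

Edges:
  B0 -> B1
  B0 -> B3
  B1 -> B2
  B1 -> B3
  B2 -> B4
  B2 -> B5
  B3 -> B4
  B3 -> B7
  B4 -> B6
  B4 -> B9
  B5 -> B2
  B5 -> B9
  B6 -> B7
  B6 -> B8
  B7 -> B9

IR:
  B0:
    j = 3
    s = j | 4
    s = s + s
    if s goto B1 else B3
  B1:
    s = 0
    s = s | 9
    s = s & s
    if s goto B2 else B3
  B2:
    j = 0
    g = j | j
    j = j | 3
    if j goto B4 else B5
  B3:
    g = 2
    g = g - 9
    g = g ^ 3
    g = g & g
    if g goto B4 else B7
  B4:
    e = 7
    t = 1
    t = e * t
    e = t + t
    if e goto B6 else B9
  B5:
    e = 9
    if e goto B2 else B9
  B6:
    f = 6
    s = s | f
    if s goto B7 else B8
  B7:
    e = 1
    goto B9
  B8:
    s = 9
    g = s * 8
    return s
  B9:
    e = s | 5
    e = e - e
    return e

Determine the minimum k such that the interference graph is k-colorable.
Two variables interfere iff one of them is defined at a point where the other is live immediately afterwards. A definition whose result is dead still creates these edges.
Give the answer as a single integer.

Block summaries:
  B0: {j,s} / ∅
  B1: {s} / ∅
  B2: {g,j} / ∅
  B3: {g} / ∅
  B4: {e,t} / ∅
  B5: {e} / ∅
  B6: {f,s} / {s}
  B7: {e} / ∅
  B8: {g,s} / ∅
  B9: {e} / {s}

Live sets:
  live B0: ∅→{s}
  live B1: ∅→{s}
  live B2: {s}→{s}
  live B3: {s}→{s}
  live B4: {s}→{s}
  live B5: {s}→{s}
  live B6: {s}→{s}
  live B7: {s}→{s}
  live B8: ∅→∅
  live B9: {s}→∅

Conflict graph:
  e: {s,t}
  f: {s}
  g: {j,s}
  j: {g,s}
  s: {e,f,g,j,t}
  t: {e,s}

Registers:
  {e,s,t} pairwise interfere (3-clique) ⇒ χ ≥ 3
  assign e→c1 f→c1 g→c1 j→c2 s→c0 t→c2 — no edge inside a register ⇒ χ ≤ 3
  χ = 3

Answer: 3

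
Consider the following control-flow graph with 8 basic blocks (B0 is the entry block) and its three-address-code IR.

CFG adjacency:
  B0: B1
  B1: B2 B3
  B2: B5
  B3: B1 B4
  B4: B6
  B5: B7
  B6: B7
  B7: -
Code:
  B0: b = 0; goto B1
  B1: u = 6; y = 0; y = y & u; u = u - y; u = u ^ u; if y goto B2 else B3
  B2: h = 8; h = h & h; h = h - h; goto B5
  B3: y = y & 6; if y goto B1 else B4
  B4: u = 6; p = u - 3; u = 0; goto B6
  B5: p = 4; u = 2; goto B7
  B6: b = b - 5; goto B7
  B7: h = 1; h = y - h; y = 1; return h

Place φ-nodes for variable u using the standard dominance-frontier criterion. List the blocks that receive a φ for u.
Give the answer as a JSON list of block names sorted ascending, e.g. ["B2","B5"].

Answer: ["B1", "B7"]

Working:
idom tree: B1←B0 B2←B1 B3←B1 B4←B3 B5←B2 B6←B4 B7←B1
Dom∩ at merges:
  B1: preds {B0,B3}: {B0} ∩ {B0,B1,B3} = {B0}; idom=B0
  B7: preds {B5,B6}: {B0,B1,B2,B5} ∩ {B0,B1,B3,B4,B6} = {B0,B1}; idom=B1

DF walk-up:
  join B1 pred B0: · stop@B0
  join B1 pred B3: B3→B1 stop@B0
  join B7 pred B5: B5→B2 stop@B1
  join B7 pred B6: B6→B4→B3 stop@B1
  B0 → ∅
  B1 → {B1}
  B2 → {B7}
  B3 → {B1,B7}
  B4 → {B7}
  B5 → {B7}
  B6 → {B7}
  B7 → ∅

φ for u: defs {B1,B4,B5}
  DF⁺ = {B1,B7}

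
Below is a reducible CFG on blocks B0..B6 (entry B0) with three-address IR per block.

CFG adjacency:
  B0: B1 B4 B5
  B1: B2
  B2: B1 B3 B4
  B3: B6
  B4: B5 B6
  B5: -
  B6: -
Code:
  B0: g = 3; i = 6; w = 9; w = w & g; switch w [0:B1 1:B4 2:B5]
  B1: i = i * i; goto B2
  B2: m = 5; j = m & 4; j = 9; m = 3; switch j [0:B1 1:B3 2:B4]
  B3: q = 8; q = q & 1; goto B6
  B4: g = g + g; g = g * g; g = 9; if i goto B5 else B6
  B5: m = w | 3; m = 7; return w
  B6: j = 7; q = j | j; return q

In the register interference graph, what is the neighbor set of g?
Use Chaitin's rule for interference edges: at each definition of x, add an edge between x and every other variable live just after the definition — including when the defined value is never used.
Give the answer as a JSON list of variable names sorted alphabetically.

def/use:
  B0: def={g,i,w} ue=∅
  B1: def={i} ue={i}
  B2: def={j,m} ue=∅
  B3: def={q} ue=∅
  B4: def={g} ue={g,i}
  B5: def={m} ue={w}
  B6: def={j,q} ue=∅

Liveness:
  B0 li=∅ lo={g,i,w}
  B1 li={g,i,w} lo={g,i,w}
  B2 li={g,i,w} lo={g,i,w}
  B3 li=∅ lo=∅
  B4 li={g,i,w} lo={w}
  B5 li={w} lo=∅
  B6 li=∅ lo=∅

Interference:
  g: {i,j,m,w}
  i: {g,j,m,w}
  j: {g,i,m,w}
  m: {g,i,j,w}
  q: ∅
  w: {g,i,j,m}

N(g) = ["i", "j", "m", "w"]

Answer: ["i", "j", "m", "w"]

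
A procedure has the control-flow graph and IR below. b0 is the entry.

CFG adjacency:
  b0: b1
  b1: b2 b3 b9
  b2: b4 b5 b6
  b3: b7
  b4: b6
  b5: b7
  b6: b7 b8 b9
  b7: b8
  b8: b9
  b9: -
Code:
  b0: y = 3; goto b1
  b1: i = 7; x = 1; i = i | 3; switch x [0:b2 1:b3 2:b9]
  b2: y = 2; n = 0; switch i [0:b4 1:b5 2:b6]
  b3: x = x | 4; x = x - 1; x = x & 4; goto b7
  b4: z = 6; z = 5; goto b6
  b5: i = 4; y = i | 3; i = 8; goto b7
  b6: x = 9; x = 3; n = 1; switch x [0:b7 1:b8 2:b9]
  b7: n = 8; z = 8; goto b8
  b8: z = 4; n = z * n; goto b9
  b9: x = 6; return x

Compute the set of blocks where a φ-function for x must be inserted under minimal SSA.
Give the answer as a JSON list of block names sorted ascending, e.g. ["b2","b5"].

Answer: ["b7", "b8", "b9"]

Derivation:
idom tree: b1←b0 b2←b1 b3←b1 b4←b2 b5←b2 b6←b2 b7←b1 b8←b1 b9←b1
Dom at joins:
  b6: preds {b2,b4}: {b0,b1,b2} ∩ {b0,b1,b2,b4} = {b0,b1,b2}; idom=b2
  b7: preds {b3,b5,b6}: {b0,b1,b3} ∩ {b0,b1,b2,b5} ∩ {b0,b1,b2,b6} = {b0,b1}; idom=b1
  b8: preds {b6,b7}: {b0,b1,b2,b6} ∩ {b0,b1,b7} = {b0,b1}; idom=b1
  b9: preds {b1,b6,b8}: {b0,b1} ∩ {b0,b1,b2,b6} ∩ {b0,b1,b8} = {b0,b1}; idom=b1

DF walk-up:
  b6←b2: walk · to b2
  b6←b4: walk b4 to b2
  b7←b3: walk b3 to b1
  b7←b5: walk b5→b2 to b1
  b7←b6: walk b6→b2 to b1
  b8←b6: walk b6→b2 to b1
  b8←b7: walk b7 to b1
  b9←b1: walk · to b1
  b9←b6: walk b6→b2 to b1
  b9←b8: walk b8 to b1
  b0 → ∅
  b1 → ∅
  b2 → {b7,b8,b9}
  b3 → {b7}
  b4 → {b6}
  b5 → {b7}
  b6 → {b7,b8,b9}
  b7 → {b8}
  b8 → {b9}
  b9 → ∅

φ for x: defs {b1,b3,b6,b9}
  DF⁺ = {b7,b8,b9}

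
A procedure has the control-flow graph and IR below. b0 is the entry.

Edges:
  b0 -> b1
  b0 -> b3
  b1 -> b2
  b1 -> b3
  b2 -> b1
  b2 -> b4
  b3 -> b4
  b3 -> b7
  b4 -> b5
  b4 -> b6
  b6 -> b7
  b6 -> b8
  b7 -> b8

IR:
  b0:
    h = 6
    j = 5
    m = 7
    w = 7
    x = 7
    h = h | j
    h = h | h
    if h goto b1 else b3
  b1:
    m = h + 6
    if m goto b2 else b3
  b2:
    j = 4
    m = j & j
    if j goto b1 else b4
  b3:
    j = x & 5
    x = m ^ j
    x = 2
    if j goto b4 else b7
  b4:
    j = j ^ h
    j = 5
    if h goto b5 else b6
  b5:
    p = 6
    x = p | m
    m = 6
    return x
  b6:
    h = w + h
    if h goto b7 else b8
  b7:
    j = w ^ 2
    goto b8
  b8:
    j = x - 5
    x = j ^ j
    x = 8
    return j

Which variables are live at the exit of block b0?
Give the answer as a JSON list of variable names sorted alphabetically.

def/use:
  b0: def={h,j,m,w,x} ue=∅
  b1: def={m} ue={h}
  b2: def={j,m} ue=∅
  b3: def={j,x} ue={m,x}
  b4: def={j} ue={h,j}
  b5: def={m,p,x} ue={m}
  b6: def={h} ue={h,w}
  b7: def={j} ue={w}
  b8: def={j,x} ue={x}

Liveness:
  b0: in=∅ out={h,m,w,x}
  b1: in={h,w,x} out={h,m,w,x}
  b2: in={h,w,x} out={h,j,m,w,x}
  b3: in={h,m,w,x} out={h,j,m,w,x}
  b4: in={h,j,m,w,x} out={h,m,w,x}
  b5: in={m} out=∅
  b6: in={h,w,x} out={w,x}
  b7: in={w,x} out={x}
  b8: in={x} out=∅

live-out(b0) = ["h", "m", "w", "x"]

Answer: ["h", "m", "w", "x"]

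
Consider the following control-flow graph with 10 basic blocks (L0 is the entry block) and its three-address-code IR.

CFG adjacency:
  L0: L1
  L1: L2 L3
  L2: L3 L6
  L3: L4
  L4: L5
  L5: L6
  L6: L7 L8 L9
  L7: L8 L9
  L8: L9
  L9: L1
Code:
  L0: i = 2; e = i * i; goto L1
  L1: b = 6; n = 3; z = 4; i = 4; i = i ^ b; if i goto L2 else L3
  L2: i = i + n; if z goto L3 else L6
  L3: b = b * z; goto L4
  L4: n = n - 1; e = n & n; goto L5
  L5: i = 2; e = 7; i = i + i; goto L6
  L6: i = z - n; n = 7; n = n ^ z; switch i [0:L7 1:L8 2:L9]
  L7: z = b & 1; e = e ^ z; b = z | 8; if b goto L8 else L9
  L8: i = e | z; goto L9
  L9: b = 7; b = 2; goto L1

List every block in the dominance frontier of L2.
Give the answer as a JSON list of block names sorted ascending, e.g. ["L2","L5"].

idom tree: L1←L0 L2←L1 L3←L1 L4←L3 L5←L4 L6←L1 L7←L6 L8←L6 L9←L6
Dom at joins:
  L1: preds {L0,L9}: {L0} ∩ {L0,L1,L6,L9} = {L0}; idom=L0
  L3: preds {L1,L2}: {L0,L1} ∩ {L0,L1,L2} = {L0,L1}; idom=L1
  L6: preds {L2,L5}: {L0,L1,L2} ∩ {L0,L1,L3,L4,L5} = {L0,L1}; idom=L1
  L8: preds {L6,L7}: {L0,L1,L6} ∩ {L0,L1,L6,L7} = {L0,L1,L6}; idom=L6
  L9: preds {L6,L7,L8}: {L0,L1,L6} ∩ {L0,L1,L6,L7} ∩ {L0,L1,L6,L8} = {L0,L1,L6}; idom=L6

DF walk-up:
  L1←L0: walk · to L0
  L1←L9: walk L9→L6→L1 to L0
  L3←L1: walk · to L1
  L3←L2: walk L2 to L1
  L6←L2: walk L2 to L1
  L6←L5: walk L5→L4→L3 to L1
  L8←L6: walk · to L6
  L8←L7: walk L7 to L6
  L9←L6: walk · to L6
  L9←L7: walk L7 to L6
  L9←L8: walk L8 to L6
  DF(L0)=∅
  DF(L1)={L1}
  DF(L2)={L3,L6}
  DF(L3)={L6}
  DF(L4)={L6}
  DF(L5)={L6}
  DF(L6)={L1}
  DF(L7)={L8,L9}
  DF(L8)={L9}
  DF(L9)={L1}

DF(L2) = ["L3", "L6"]

Answer: ["L3", "L6"]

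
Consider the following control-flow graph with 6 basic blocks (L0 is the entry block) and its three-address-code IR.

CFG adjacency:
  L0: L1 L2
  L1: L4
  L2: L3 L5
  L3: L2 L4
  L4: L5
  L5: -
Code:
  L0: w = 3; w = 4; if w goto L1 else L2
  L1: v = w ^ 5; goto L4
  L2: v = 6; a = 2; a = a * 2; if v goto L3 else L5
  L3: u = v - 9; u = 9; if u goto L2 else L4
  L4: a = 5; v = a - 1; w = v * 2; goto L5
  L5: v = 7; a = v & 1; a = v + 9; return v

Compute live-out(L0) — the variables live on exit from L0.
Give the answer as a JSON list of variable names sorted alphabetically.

Answer: ["w"]

Working:
def/use:
  L0: {w} / ∅
  L1: {v} / {w}
  L2: {a,v} / ∅
  L3: {u} / {v}
  L4: {a,v,w} / ∅
  L5: {a,v} / ∅

Live sets:
  L0: in=∅ out={w}
  L1: in={w} out=∅
  L2: in=∅ out={v}
  L3: in={v} out=∅
  L4: in=∅ out=∅
  L5: in=∅ out=∅

live-out(L0) = ["w"]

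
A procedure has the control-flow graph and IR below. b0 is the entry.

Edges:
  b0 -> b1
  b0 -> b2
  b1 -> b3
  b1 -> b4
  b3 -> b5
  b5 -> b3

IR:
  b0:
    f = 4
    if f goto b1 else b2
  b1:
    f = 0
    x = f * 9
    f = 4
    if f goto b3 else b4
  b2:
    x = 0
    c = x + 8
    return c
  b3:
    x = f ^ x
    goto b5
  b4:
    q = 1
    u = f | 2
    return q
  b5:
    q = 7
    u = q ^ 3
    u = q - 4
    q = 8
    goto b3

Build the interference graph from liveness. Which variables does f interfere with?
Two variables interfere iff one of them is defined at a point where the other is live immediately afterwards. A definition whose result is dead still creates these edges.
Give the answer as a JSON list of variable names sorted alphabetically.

Answer: ["q", "u", "x"]

Analysis:
Block summaries:
  b0: def={f} ue=∅
  b1: def={f,x} ue=∅
  b2: def={c,x} ue=∅
  b3: def={x} ue={f,x}
  b4: def={q,u} ue={f}
  b5: def={q,u} ue=∅

Liveness:
  b0 li=∅ lo=∅
  b1 li=∅ lo={f,x}
  b2 li=∅ lo=∅
  b3 li={f,x} lo={f,x}
  b4 li={f} lo=∅
  b5 li={f,x} lo={f,x}

Conflict graph:
  c — ∅
  f — {q,u,x}
  q — {f,u,x}
  u — {f,q,x}
  x — {f,q,u}

N(f) = ["q", "u", "x"]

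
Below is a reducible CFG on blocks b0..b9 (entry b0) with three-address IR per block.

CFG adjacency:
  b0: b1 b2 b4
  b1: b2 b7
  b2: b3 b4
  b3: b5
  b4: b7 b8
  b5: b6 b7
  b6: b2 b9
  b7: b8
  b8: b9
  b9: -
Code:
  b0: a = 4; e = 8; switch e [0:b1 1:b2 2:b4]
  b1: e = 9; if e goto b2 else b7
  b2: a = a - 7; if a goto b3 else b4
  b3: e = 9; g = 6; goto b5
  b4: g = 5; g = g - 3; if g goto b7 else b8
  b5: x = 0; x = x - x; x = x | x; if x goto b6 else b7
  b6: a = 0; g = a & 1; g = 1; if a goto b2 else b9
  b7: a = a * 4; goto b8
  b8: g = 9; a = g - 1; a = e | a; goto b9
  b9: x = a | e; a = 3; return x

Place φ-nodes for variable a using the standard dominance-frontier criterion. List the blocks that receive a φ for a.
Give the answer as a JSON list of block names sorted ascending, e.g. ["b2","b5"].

Answer: ["b2", "b4", "b7", "b8", "b9"]

Derivation:
idom tree: b1←b0 b2←b0 b3←b2 b4←b0 b5←b3 b6←b5 b7←b0 b8←b0 b9←b0
Join-block Dom:
  b2: preds {b0,b1,b6}: {b0} ∩ {b0,b1} ∩ {b0,b2,b3,b5,b6} = {b0}; idom=b0
  b4: preds {b0,b2}: {b0} ∩ {b0,b2} = {b0}; idom=b0
  b7: preds {b1,b4,b5}: {b0,b1} ∩ {b0,b4} ∩ {b0,b2,b3,b5} = {b0}; idom=b0
  b8: preds {b4,b7}: {b0,b4} ∩ {b0,b7} = {b0}; idom=b0
  b9: preds {b6,b8}: {b0,b2,b3,b5,b6} ∩ {b0,b8} = {b0}; idom=b0

DF derivation:
  join b2 pred b0: · stop@b0
  join b2 pred b1: b1 stop@b0
  join b2 pred b6: b6→b5→b3→b2 stop@b0
  join b4 pred b0: · stop@b0
  join b4 pred b2: b2 stop@b0
  join b7 pred b1: b1 stop@b0
  join b7 pred b4: b4 stop@b0
  join b7 pred b5: b5→b3→b2 stop@b0
  join b8 pred b4: b4 stop@b0
  join b8 pred b7: b7 stop@b0
  join b9 pred b6: b6→b5→b3→b2 stop@b0
  join b9 pred b8: b8 stop@b0
  b0 → ∅
  b1 → {b2,b7}
  b2 → {b2,b4,b7,b9}
  b3 → {b2,b7,b9}
  b4 → {b7,b8}
  b5 → {b2,b7,b9}
  b6 → {b2,b9}
  b7 → {b8}
  b8 → {b9}
  b9 → ∅

φ for a: defs {b0,b2,b6,b7,b8,b9}
  DF⁺ = {b2,b4,b7,b8,b9}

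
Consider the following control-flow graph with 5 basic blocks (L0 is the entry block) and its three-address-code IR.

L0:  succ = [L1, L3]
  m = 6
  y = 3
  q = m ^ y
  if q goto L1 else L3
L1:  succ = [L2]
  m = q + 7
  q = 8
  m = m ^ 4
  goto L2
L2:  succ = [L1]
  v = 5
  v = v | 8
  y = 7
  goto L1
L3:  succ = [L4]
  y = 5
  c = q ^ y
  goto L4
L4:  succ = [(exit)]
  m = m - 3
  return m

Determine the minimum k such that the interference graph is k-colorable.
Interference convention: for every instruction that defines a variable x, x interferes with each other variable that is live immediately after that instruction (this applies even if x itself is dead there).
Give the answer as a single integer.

Per-block:
  L0: def={m,q,y} ue=∅
  L1: def={m,q} ue={q}
  L2: def={v,y} ue=∅
  L3: def={c,y} ue={q}
  L4: def={m} ue={m}

Live sets:
  L0: in=∅ out={m,q}
  L1: in={q} out={q}
  L2: in={q} out={q}
  L3: in={m,q} out={m}
  L4: in={m} out=∅

Conflict graph:
  c — {m}
  m — {c,q,y}
  q — {m,v,y}
  v — {q}
  y — {m,q}

Registers:
  lower bound: {m,q,y} mutually conflict ⇒ χ ≥ 3
  assign c→R1 m→R0 q→R1 v→R0 y→R2 — no edge inside a register ⇒ χ ≤ 3
  χ = 3

Answer: 3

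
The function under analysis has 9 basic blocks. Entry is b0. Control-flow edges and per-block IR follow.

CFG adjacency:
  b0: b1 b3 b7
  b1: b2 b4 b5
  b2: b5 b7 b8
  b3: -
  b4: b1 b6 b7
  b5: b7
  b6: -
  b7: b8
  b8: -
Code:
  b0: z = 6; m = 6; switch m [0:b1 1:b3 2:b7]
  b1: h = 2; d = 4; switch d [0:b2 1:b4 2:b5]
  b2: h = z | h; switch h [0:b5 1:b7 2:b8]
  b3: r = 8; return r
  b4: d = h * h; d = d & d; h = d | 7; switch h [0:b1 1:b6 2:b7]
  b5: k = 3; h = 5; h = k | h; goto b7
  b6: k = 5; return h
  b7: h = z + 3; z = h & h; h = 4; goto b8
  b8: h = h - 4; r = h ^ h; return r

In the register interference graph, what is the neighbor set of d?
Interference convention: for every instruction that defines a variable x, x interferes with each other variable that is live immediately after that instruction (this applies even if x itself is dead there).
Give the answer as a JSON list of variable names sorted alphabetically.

Answer: ["h", "z"]

Analysis:
Block summaries:
  b0 def {m,z} use ∅
  b1 def {d,h} use ∅
  b2 def {h} use {h,z}
  b3 def {r} use ∅
  b4 def {d,h} use {h}
  b5 def {h,k} use ∅
  b6 def {k} use {h}
  b7 def {h,z} use {z}
  b8 def {h,r} use {h}

Liveness:
  b0 li=∅ lo={z}
  b1 li={z} lo={h,z}
  b2 li={h,z} lo={h,z}
  b3 li=∅ lo=∅
  b4 li={h,z} lo={h,z}
  b5 li={z} lo={z}
  b6 li={h} lo=∅
  b7 li={z} lo={h}
  b8 li={h} lo=∅

Interference:
  d↔{h,z}
  h↔{d,k,z}
  k↔{h,z}
  m↔{z}
  r↔∅
  z↔{d,h,k,m}

N(d) = ["h", "z"]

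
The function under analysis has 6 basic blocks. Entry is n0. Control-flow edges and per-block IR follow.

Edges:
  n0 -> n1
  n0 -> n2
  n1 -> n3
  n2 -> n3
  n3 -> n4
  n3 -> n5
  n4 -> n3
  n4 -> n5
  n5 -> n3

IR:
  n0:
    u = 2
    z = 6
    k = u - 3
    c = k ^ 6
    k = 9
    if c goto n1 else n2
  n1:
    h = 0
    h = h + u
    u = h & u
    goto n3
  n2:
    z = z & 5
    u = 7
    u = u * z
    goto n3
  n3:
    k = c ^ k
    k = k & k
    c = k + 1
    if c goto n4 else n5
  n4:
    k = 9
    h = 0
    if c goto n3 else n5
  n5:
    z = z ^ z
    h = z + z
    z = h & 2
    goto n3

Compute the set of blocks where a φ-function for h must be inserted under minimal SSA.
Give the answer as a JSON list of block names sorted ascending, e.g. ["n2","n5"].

idom tree: n1←n0 n2←n0 n3←n0 n4←n3 n5←n3
Dom at joins:
  n3: preds {n1,n2,n4,n5}: {n0,n1} ∩ {n0,n2} ∩ {n0,n3,n4} ∩ {n0,n3,n5} = {n0}; idom=n0
  n5: preds {n3,n4}: {n0,n3} ∩ {n0,n3,n4} = {n0,n3}; idom=n3

DF derivation:
  n3←n1: walk n1 to n0
  n3←n2: walk n2 to n0
  n3←n4: walk n4→n3 to n0
  n3←n5: walk n5→n3 to n0
  n5←n3: walk · to n3
  n5←n4: walk n4 to n3
  DF(n0)=∅
  DF(n1)={n3}
  DF(n2)={n3}
  DF(n3)={n3}
  DF(n4)={n3,n5}
  DF(n5)={n3}

φ for h: defs {n1,n4,n5}
  DF⁺ = {n3,n5}

Answer: ["n3", "n5"]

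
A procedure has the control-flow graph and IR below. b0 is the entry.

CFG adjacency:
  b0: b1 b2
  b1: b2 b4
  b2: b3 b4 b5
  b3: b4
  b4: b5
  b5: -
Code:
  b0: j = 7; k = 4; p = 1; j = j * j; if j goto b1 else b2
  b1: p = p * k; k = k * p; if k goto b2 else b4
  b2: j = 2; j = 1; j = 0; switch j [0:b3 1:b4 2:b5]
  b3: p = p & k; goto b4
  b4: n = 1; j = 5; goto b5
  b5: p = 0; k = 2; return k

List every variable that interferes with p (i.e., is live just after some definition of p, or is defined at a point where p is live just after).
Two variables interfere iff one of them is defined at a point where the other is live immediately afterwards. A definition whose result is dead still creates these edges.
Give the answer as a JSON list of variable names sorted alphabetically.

Answer: ["j", "k"]

Analysis:
Per-block:
  b0: def={j,k,p} ue=∅
  b1: def={k,p} ue={k,p}
  b2: def={j} ue=∅
  b3: def={p} ue={k,p}
  b4: def={j,n} ue=∅
  b5: def={k,p} ue=∅

Live sets:
  b0 li=∅ lo={k,p}
  b1 li={k,p} lo={k,p}
  b2 li={k,p} lo={k,p}
  b3 li={k,p} lo=∅
  b4 li=∅ lo=∅
  b5 li=∅ lo=∅

Interference:
  j↔{k,p}
  k↔{j,p}
  n↔∅
  p↔{j,k}

N(p) = ["j", "k"]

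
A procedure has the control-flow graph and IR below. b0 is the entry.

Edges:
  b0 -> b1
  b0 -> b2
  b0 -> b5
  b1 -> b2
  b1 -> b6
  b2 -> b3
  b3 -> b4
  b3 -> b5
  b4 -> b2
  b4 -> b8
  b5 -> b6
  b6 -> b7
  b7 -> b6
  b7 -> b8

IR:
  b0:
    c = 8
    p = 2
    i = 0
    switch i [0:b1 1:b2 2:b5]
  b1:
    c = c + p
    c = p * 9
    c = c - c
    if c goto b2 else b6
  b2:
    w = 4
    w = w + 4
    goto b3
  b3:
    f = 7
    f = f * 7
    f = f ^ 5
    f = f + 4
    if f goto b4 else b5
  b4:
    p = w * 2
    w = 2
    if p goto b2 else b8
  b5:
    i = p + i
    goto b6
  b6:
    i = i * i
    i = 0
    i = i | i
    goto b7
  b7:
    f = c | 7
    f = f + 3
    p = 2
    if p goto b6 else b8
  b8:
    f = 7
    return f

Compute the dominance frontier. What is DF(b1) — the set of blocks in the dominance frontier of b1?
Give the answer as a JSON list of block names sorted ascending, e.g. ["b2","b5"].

Answer: ["b2", "b6"]

Derivation:
idom tree: b1←b0 b2←b0 b3←b2 b4←b3 b5←b0 b6←b0 b7←b6 b8←b0
Dom∩ at merges:
  b2: preds {b0,b1,b4}: {b0} ∩ {b0,b1} ∩ {b0,b2,b3,b4} = {b0}; idom=b0
  b5: preds {b0,b3}: {b0} ∩ {b0,b2,b3} = {b0}; idom=b0
  b6: preds {b1,b5,b7}: {b0,b1} ∩ {b0,b5} ∩ {b0,b6,b7} = {b0}; idom=b0
  b8: preds {b4,b7}: {b0,b2,b3,b4} ∩ {b0,b6,b7} = {b0}; idom=b0

DF walk-up:
  join b2 pred b0: · stop@b0
  join b2 pred b1: b1 stop@b0
  join b2 pred b4: b4→b3→b2 stop@b0
  join b5 pred b0: · stop@b0
  join b5 pred b3: b3→b2 stop@b0
  join b6 pred b1: b1 stop@b0
  join b6 pred b5: b5 stop@b0
  join b6 pred b7: b7→b6 stop@b0
  join b8 pred b4: b4→b3→b2 stop@b0
  join b8 pred b7: b7→b6 stop@b0
  DF(b0)=∅
  DF(b1)={b2,b6}
  DF(b2)={b2,b5,b8}
  DF(b3)={b2,b5,b8}
  DF(b4)={b2,b8}
  DF(b5)={b6}
  DF(b6)={b6,b8}
  DF(b7)={b6,b8}
  DF(b8)=∅

DF(b1) = ["b2", "b6"]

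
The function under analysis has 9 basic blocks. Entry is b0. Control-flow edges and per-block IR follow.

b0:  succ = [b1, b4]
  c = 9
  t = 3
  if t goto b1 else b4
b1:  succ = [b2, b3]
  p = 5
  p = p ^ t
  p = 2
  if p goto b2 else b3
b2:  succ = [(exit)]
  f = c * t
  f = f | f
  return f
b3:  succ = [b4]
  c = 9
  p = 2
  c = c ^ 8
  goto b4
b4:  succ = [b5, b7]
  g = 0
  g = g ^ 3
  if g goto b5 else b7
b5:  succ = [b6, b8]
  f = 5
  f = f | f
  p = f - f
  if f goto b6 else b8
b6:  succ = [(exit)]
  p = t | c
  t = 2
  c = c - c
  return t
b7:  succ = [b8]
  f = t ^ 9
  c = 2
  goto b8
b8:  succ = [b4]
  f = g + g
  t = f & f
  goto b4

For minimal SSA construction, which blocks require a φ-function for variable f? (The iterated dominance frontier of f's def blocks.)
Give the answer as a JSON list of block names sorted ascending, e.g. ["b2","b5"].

Answer: ["b4", "b8"]

Analysis:
idom tree: b1←b0 b2←b1 b3←b1 b4←b0 b5←b4 b6←b5 b7←b4 b8←b4
Dom∩ at merges:
  b4: preds {b0,b3,b8}: {b0} ∩ {b0,b1,b3} ∩ {b0,b4,b8} = {b0}; idom=b0
  b8: preds {b5,b7}: {b0,b4,b5} ∩ {b0,b4,b7} = {b0,b4}; idom=b4

DF walk-up:
  b4←b0: walk · to b0
  b4←b3: walk b3→b1 to b0
  b4←b8: walk b8→b4 to b0
  b8←b5: walk b5 to b4
  b8←b7: walk b7 to b4
  DF(b0)=∅
  DF(b1)={b4}
  DF(b2)=∅
  DF(b3)={b4}
  DF(b4)={b4}
  DF(b5)={b8}
  DF(b6)=∅
  DF(b7)={b8}
  DF(b8)={b4}

φ for f: defs {b2,b5,b7,b8}
  DF⁺ = {b4,b8}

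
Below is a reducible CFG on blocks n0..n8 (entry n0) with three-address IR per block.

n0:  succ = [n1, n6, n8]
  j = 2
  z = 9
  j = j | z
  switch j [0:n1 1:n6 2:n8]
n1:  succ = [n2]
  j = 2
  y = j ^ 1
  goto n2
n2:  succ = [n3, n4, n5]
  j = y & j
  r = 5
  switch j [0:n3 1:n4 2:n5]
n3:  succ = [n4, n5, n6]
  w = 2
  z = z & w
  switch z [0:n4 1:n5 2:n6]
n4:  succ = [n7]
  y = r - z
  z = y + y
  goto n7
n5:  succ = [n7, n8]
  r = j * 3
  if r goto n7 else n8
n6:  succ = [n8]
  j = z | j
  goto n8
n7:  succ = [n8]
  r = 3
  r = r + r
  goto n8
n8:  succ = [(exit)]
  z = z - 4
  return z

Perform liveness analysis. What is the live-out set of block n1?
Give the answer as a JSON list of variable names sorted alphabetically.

Answer: ["j", "y", "z"]

Analysis:
def/use:
  n0: {j,z} / ∅
  n1: {j,y} / ∅
  n2: {j,r} / {j,y}
  n3: {w,z} / {z}
  n4: {y,z} / {r,z}
  n5: {r} / {j}
  n6: {j} / {j,z}
  n7: {r} / ∅
  n8: {z} / {z}

Live sets:
  n0: in=∅ out={j,z}
  n1: in={z} out={j,y,z}
  n2: in={j,y,z} out={j,r,z}
  n3: in={j,r,z} out={j,r,z}
  n4: in={r,z} out={z}
  n5: in={j,z} out={z}
  n6: in={j,z} out={z}
  n7: in={z} out={z}
  n8: in={z} out=∅

live-out(n1) = ["j", "y", "z"]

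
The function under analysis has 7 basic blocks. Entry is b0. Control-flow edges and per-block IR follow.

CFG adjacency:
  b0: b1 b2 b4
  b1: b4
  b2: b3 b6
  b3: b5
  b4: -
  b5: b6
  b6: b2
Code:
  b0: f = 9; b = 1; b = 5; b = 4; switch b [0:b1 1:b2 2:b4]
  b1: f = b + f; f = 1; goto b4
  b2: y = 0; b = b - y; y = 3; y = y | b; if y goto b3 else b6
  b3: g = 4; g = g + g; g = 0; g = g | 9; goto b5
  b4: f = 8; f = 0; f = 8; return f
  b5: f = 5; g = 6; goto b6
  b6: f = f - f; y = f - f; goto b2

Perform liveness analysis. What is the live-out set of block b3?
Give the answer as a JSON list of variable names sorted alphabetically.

def/use:
  b0 def {b,f} use ∅
  b1 def {f} use {b,f}
  b2 def {b,y} use {b}
  b3 def {g} use ∅
  b4 def {f} use ∅
  b5 def {f,g} use ∅
  b6 def {f,y} use {f}

Backward fixpoint:
  b0: in=∅ out={b,f}
  b1: in={b,f} out=∅
  b2: in={b,f} out={b,f}
  b3: in={b} out={b}
  b4: in=∅ out=∅
  b5: in={b} out={b,f}
  b6: in={b,f} out={b,f}

live-out(b3) = ["b"]

Answer: ["b"]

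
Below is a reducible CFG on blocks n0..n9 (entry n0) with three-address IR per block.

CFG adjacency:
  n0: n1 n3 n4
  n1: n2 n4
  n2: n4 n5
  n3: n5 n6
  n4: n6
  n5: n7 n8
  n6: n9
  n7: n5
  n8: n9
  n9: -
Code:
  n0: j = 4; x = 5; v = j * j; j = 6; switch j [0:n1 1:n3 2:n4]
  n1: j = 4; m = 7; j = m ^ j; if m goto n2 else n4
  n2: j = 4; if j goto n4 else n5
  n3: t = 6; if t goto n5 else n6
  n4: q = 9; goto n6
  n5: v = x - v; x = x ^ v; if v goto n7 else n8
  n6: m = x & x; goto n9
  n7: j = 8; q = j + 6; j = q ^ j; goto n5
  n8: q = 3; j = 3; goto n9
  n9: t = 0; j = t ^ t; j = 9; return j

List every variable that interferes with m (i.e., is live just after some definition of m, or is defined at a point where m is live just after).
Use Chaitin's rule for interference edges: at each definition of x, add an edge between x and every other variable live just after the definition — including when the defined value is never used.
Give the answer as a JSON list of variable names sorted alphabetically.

Answer: ["j", "v", "x"]

Working:
Per-block:
  n0 def {j,v,x} use ∅
  n1 def {j,m} use ∅
  n2 def {j} use ∅
  n3 def {t} use ∅
  n4 def {q} use ∅
  n5 def {v,x} use {v,x}
  n6 def {m} use {x}
  n7 def {j,q} use ∅
  n8 def {j,q} use ∅
  n9 def {j,t} use ∅

Backward fixpoint:
  n0: in=∅ out={v,x}
  n1: in={v,x} out={v,x}
  n2: in={v,x} out={v,x}
  n3: in={v,x} out={v,x}
  n4: in={x} out={x}
  n5: in={v,x} out={v,x}
  n6: in={x} out=∅
  n7: in={v,x} out={v,x}
  n8: in=∅ out=∅
  n9: in=∅ out=∅

Interference:
  j: {m,q,v,x}
  m: {j,v,x}
  q: {j,v,x}
  t: {v,x}
  v: {j,m,q,t,x}
  x: {j,m,q,t,v}

N(m) = ["j", "v", "x"]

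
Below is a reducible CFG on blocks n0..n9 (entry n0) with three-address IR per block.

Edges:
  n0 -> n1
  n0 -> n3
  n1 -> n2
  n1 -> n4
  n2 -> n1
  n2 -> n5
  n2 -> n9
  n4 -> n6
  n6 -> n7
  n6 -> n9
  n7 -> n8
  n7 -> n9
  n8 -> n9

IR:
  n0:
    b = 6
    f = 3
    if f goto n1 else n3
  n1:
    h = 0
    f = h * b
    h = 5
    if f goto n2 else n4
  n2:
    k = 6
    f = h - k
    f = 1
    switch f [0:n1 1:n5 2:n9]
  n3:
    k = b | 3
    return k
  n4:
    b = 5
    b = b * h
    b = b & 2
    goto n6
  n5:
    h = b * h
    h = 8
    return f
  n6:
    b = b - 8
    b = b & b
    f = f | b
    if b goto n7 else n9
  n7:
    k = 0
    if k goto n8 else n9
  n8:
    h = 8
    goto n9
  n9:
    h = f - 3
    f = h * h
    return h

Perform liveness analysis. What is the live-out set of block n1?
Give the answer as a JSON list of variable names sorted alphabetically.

Block summaries:
  n0: def={b,f} ue=∅
  n1: def={f,h} ue={b}
  n2: def={f,k} ue={h}
  n3: def={k} ue={b}
  n4: def={b} ue={h}
  n5: def={h} ue={b,f,h}
  n6: def={b,f} ue={b,f}
  n7: def={k} ue=∅
  n8: def={h} ue=∅
  n9: def={f,h} ue={f}

Liveness:
  live n0: ∅→{b}
  live n1: {b}→{b,f,h}
  live n2: {b,h}→{b,f,h}
  live n3: {b}→∅
  live n4: {f,h}→{b,f}
  live n5: {b,f,h}→∅
  live n6: {b,f}→{f}
  live n7: {f}→{f}
  live n8: {f}→{f}
  live n9: {f}→∅

live-out(n1) = ["b", "f", "h"]

Answer: ["b", "f", "h"]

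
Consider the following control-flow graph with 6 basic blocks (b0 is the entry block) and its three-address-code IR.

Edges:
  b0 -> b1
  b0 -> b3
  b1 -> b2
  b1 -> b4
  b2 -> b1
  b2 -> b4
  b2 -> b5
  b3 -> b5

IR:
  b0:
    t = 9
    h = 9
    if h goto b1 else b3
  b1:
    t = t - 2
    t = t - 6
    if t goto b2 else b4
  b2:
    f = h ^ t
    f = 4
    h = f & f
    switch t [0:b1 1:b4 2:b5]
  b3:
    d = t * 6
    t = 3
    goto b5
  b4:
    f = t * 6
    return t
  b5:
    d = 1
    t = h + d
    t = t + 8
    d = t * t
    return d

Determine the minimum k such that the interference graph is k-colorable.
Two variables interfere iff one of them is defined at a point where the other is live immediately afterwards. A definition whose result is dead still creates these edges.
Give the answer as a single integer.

Answer: 2

Analysis:
def/use:
  b0: def={h,t} ue=∅
  b1: def={t} ue={t}
  b2: def={f,h} ue={h,t}
  b3: def={d,t} ue={t}
  b4: def={f} ue={t}
  b5: def={d,t} ue={h}

Live sets:
  b0 li=∅ lo={h,t}
  b1 li={h,t} lo={h,t}
  b2 li={h,t} lo={h,t}
  b3 li={h,t} lo={h}
  b4 li={t} lo=∅
  b5 li={h} lo=∅

Conflict graph:
  d↔{h}
  f↔{t}
  h↔{d,t}
  t↔{f,h}

Registers:
  clique {d,h} ⇒ need ≥ 2
  assign d→R1 f→R0 h→R0 t→R1 — no edge inside a register ⇒ χ ≤ 2
  χ = 2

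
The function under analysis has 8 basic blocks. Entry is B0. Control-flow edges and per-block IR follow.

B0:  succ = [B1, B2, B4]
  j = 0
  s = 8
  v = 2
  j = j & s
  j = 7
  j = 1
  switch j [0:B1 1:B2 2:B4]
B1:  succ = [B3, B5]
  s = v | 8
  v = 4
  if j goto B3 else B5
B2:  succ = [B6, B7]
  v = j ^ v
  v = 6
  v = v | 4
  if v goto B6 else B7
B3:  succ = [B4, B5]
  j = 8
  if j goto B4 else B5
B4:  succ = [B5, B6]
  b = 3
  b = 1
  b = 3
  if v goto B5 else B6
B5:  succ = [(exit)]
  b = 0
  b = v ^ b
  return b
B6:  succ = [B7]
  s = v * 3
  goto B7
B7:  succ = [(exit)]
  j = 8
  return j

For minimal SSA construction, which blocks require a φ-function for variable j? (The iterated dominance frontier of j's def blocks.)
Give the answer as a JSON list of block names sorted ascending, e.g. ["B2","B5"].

Answer: ["B4", "B5", "B6", "B7"]

Analysis:
idom tree: B1←B0 B2←B0 B3←B1 B4←B0 B5←B0 B6←B0 B7←B0
Dom∩ at merges:
  B4: preds {B0,B3}: {B0} ∩ {B0,B1,B3} = {B0}; idom=B0
  B5: preds {B1,B3,B4}: {B0,B1} ∩ {B0,B1,B3} ∩ {B0,B4} = {B0}; idom=B0
  B6: preds {B2,B4}: {B0,B2} ∩ {B0,B4} = {B0}; idom=B0
  B7: preds {B2,B6}: {B0,B2} ∩ {B0,B6} = {B0}; idom=B0

DF walk-up:
  join B4 pred B0: · stop@B0
  join B4 pred B3: B3→B1 stop@B0
  join B5 pred B1: B1 stop@B0
  join B5 pred B3: B3→B1 stop@B0
  join B5 pred B4: B4 stop@B0
  join B6 pred B2: B2 stop@B0
  join B6 pred B4: B4 stop@B0
  join B7 pred B2: B2 stop@B0
  join B7 pred B6: B6 stop@B0
  DF(B0)=∅
  DF(B1)={B4,B5}
  DF(B2)={B6,B7}
  DF(B3)={B4,B5}
  DF(B4)={B5,B6}
  DF(B5)=∅
  DF(B6)={B7}
  DF(B7)=∅

φ for j: defs {B0,B3,B7}
  DF⁺ = {B4,B5,B6,B7}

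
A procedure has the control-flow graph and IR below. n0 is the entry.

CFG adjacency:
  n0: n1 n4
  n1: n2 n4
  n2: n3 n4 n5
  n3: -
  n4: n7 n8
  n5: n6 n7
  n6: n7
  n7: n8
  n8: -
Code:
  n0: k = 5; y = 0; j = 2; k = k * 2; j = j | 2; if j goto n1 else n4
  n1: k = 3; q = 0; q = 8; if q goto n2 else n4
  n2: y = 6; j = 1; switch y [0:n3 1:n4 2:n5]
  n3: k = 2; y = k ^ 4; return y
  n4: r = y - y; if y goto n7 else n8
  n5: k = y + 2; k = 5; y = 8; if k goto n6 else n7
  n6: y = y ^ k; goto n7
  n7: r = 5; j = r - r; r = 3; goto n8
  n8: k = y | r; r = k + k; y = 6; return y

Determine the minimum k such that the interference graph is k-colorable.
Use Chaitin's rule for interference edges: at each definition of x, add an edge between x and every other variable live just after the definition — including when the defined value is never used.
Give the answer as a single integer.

Block summaries:
  n0: {j,k,y} / ∅
  n1: {k,q} / ∅
  n2: {j,y} / ∅
  n3: {k,y} / ∅
  n4: {r} / {y}
  n5: {k,y} / {y}
  n6: {y} / {k,y}
  n7: {j,r} / ∅
  n8: {k,r,y} / {r,y}

Backward fixpoint:
  live n0: ∅→{y}
  live n1: {y}→{y}
  live n2: ∅→{y}
  live n3: ∅→∅
  live n4: {y}→{r,y}
  live n5: {y}→{k,y}
  live n6: {k,y}→{y}
  live n7: {y}→{r,y}
  live n8: {r,y}→∅

Conflict graph:
  j: {k,y}
  k: {j,y}
  q: {y}
  r: {y}
  y: {j,k,q,r}

Registers:
  {j,k,y} pairwise interfere (3-clique) ⇒ χ ≥ 3
  3-colouring: R0={y}  R1={j,q,r}  R2={k}
  χ = 3

Answer: 3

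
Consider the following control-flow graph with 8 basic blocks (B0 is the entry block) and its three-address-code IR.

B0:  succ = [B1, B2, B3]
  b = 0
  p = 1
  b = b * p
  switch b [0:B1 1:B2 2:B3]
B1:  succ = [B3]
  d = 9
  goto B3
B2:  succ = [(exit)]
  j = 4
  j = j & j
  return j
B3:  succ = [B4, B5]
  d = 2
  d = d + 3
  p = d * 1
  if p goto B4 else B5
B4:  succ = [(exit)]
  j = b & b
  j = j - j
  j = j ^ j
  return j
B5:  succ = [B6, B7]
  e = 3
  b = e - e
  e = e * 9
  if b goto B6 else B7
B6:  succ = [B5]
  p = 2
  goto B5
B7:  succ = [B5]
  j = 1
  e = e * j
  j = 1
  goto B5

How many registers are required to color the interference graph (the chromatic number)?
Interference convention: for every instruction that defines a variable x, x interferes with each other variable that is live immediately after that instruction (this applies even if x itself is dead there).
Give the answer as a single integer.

Per-block:
  B0 def {b,p} use ∅
  B1 def {d} use ∅
  B2 def {j} use ∅
  B3 def {d,p} use ∅
  B4 def {j} use {b}
  B5 def {b,e} use ∅
  B6 def {p} use ∅
  B7 def {e,j} use {e}

Liveness:
  B0: in=∅ out={b}
  B1: in={b} out={b}
  B2: in=∅ out=∅
  B3: in={b} out={b}
  B4: in={b} out=∅
  B5: in=∅ out={e}
  B6: in=∅ out=∅
  B7: in={e} out=∅

Interfere edges:
  b — {d,e,p}
  d — {b}
  e — {b,j}
  j — {e}
  p — {b}

Chromatic number:
  clique {b,d} ⇒ need ≥ 2
  2-colouring: c0={b,j}  c1={d,e,p}
  χ = 2

Answer: 2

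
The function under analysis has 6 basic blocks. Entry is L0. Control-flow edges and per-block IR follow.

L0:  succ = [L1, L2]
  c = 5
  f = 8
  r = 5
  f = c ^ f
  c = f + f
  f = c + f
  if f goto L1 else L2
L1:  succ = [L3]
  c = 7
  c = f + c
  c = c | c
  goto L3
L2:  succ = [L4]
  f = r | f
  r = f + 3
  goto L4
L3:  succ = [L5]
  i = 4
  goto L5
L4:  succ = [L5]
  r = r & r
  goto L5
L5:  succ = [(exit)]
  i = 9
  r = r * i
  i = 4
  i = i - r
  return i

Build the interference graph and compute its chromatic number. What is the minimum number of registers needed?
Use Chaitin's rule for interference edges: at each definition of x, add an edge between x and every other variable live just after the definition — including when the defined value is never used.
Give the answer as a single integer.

Answer: 3

Derivation:
def/use:
  L0: {c,f,r} / ∅
  L1: {c} / {f}
  L2: {f,r} / {f,r}
  L3: {i} / ∅
  L4: {r} / {r}
  L5: {i,r} / {r}

Live sets:
  L0 li=∅ lo={f,r}
  L1 li={f,r} lo={r}
  L2 li={f,r} lo={r}
  L3 li={r} lo={r}
  L4 li={r} lo={r}
  L5 li={r} lo=∅

Conflict graph:
  c — {f,r}
  f — {c,r}
  i — {r}
  r — {c,f,i}

Registers:
  {c,f,r} pairwise interfere (3-clique) ⇒ χ ≥ 3
  3-colouring: c0={r}  c1={c,i}  c2={f}
  χ = 3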